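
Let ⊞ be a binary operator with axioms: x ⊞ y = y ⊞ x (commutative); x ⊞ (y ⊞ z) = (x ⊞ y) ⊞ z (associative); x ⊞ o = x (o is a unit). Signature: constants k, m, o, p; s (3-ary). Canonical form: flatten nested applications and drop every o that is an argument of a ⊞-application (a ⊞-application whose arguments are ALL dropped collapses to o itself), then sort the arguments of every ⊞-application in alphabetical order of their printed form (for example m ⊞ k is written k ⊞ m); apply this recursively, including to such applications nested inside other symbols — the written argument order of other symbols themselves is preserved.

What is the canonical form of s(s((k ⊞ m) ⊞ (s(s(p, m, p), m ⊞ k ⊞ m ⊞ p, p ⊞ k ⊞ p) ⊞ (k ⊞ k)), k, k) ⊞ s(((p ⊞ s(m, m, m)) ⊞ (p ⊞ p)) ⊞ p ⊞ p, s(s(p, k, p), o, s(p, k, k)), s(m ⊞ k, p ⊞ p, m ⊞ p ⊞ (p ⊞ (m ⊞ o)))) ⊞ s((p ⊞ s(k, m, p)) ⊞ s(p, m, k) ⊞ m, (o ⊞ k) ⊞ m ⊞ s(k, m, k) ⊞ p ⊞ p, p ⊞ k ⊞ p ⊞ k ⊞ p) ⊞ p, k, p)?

Focus inside:  s((k ⊞ m) ⊞ (s(s(p, m, p), m ⊞ k ⊞ m ⊞ p, p ⊞ k ⊞ p) ⊞ (k ⊞ k)), k, k) ⊞ s(((p ⊞ s(m, m, m)) ⊞ (p ⊞ p)) ⊞ p ⊞ p, s(s(p, k, p), o, s(p, k, k)), s(m ⊞ k, p ⊞ p, m ⊞ p ⊞ (p ⊞ (m ⊞ o)))) ⊞ s((p ⊞ s(k, m, p)) ⊞ s(p, m, k) ⊞ m, (o ⊞ k) ⊞ m ⊞ s(k, m, k) ⊞ p ⊞ p, p ⊞ k ⊞ p ⊞ k ⊞ p) ⊞ p
Inside:  s((k ⊞ m) ⊞ (s(s(p, m, p), m ⊞ k ⊞ m ⊞ p, p ⊞ k ⊞ p) ⊞ (k ⊞ k)), k, k)  →  s(k ⊞ k ⊞ k ⊞ m ⊞ s(s(p, m, p), k ⊞ m ⊞ m ⊞ p, k ⊞ p ⊞ p), k, k)
Inside:  s(((p ⊞ s(m, m, m)) ⊞ (p ⊞ p)) ⊞ p ⊞ p, s(s(p, k, p), o, s(p, k, k)), s(m ⊞ k, p ⊞ p, m ⊞ p ⊞ (p ⊞ (m ⊞ o))))  →  s(p ⊞ p ⊞ p ⊞ p ⊞ p ⊞ s(m, m, m), s(s(p, k, p), o, s(p, k, k)), s(k ⊞ m, p ⊞ p, m ⊞ m ⊞ p ⊞ p))
Inside:  s((p ⊞ s(k, m, p)) ⊞ s(p, m, k) ⊞ m, (o ⊞ k) ⊞ m ⊞ s(k, m, k) ⊞ p ⊞ p, p ⊞ k ⊞ p ⊞ k ⊞ p)  →  s(m ⊞ p ⊞ s(k, m, p) ⊞ s(p, m, k), k ⊞ m ⊞ p ⊞ p ⊞ s(k, m, k), k ⊞ k ⊞ p ⊞ p ⊞ p)
Sort:  p ⊞ s(k ⊞ k ⊞ k ⊞ m ⊞ s(s(p, m, p), k ⊞ m ⊞ m ⊞ p, k ⊞ p ⊞ p), k, k) ⊞ s(m ⊞ p ⊞ s(k, m, p) ⊞ s(p, m, k), k ⊞ m ⊞ p ⊞ p ⊞ s(k, m, k), k ⊞ k ⊞ p ⊞ p ⊞ p) ⊞ s(p ⊞ p ⊞ p ⊞ p ⊞ p ⊞ s(m, m, m), s(s(p, k, p), o, s(p, k, k)), s(k ⊞ m, p ⊞ p, m ⊞ m ⊞ p ⊞ p))
Reassemble:  s(p ⊞ s(k ⊞ k ⊞ k ⊞ m ⊞ s(s(p, m, p), k ⊞ m ⊞ m ⊞ p, k ⊞ p ⊞ p), k, k) ⊞ s(m ⊞ p ⊞ s(k, m, p) ⊞ s(p, m, k), k ⊞ m ⊞ p ⊞ p ⊞ s(k, m, k), k ⊞ k ⊞ p ⊞ p ⊞ p) ⊞ s(p ⊞ p ⊞ p ⊞ p ⊞ p ⊞ s(m, m, m), s(s(p, k, p), o, s(p, k, k)), s(k ⊞ m, p ⊞ p, m ⊞ m ⊞ p ⊞ p)), k, p)

Answer: s(p ⊞ s(k ⊞ k ⊞ k ⊞ m ⊞ s(s(p, m, p), k ⊞ m ⊞ m ⊞ p, k ⊞ p ⊞ p), k, k) ⊞ s(m ⊞ p ⊞ s(k, m, p) ⊞ s(p, m, k), k ⊞ m ⊞ p ⊞ p ⊞ s(k, m, k), k ⊞ k ⊞ p ⊞ p ⊞ p) ⊞ s(p ⊞ p ⊞ p ⊞ p ⊞ p ⊞ s(m, m, m), s(s(p, k, p), o, s(p, k, k)), s(k ⊞ m, p ⊞ p, m ⊞ m ⊞ p ⊞ p)), k, p)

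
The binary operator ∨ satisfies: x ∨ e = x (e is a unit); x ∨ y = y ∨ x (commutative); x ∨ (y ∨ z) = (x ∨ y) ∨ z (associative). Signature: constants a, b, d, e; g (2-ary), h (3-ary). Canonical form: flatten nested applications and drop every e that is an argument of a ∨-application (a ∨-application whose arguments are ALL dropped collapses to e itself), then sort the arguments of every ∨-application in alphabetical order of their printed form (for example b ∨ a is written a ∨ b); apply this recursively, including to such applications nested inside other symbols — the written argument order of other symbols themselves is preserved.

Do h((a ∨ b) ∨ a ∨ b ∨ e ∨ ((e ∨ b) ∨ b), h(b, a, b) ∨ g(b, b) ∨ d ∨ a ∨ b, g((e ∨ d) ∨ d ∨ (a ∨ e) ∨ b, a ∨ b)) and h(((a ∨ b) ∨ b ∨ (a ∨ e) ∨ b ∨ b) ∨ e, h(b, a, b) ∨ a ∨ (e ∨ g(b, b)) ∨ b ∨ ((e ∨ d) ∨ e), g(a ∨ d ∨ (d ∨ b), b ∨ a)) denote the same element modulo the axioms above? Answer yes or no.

Left:  h((a ∨ b) ∨ a ∨ b ∨ e ∨ ((e ∨ b) ∨ b), h(b, a, b) ∨ g(b, b) ∨ d ∨ a ∨ b, g((e ∨ d) ∨ d ∨ (a ∨ e) ∨ b, a ∨ b))
  Focus inside:  (a ∨ b) ∨ a ∨ b ∨ e ∨ ((e ∨ b) ∨ b)
  Un-nest:  a ∨ b ∨ a ∨ b ∨ e ∨ e ∨ b ∨ b
  Unit:  drop e (×2)
  Order the arguments:  a ∨ a ∨ b ∨ b ∨ b ∨ b
  Put back:  h(a ∨ a ∨ b ∨ b ∨ b ∨ b, a ∨ b ∨ d ∨ g(b, b) ∨ h(b, a, b), g(a ∨ b ∨ d ∨ d, a ∨ b))
Right:  h(((a ∨ b) ∨ b ∨ (a ∨ e) ∨ b ∨ b) ∨ e, h(b, a, b) ∨ a ∨ (e ∨ g(b, b)) ∨ b ∨ ((e ∨ d) ∨ e), g(a ∨ d ∨ (d ∨ b), b ∨ a))
  Work inside:  h(b, a, b) ∨ a ∨ (e ∨ g(b, b)) ∨ b ∨ ((e ∨ d) ∨ e)
  Flatten:  h(b, a, b) ∨ a ∨ e ∨ g(b, b) ∨ b ∨ e ∨ d ∨ e
  Units out:  drop e (×3)
  Sort:  a ∨ b ∨ d ∨ g(b, b) ∨ h(b, a, b)
  Reassemble:  h(a ∨ a ∨ b ∨ b ∨ b ∨ b, a ∨ b ∨ d ∨ g(b, b) ∨ h(b, a, b), g(a ∨ b ∨ d ∨ d, a ∨ b))

Answer: yes — both canonical forms are h(a ∨ a ∨ b ∨ b ∨ b ∨ b, a ∨ b ∨ d ∨ g(b, b) ∨ h(b, a, b), g(a ∨ b ∨ d ∨ d, a ∨ b))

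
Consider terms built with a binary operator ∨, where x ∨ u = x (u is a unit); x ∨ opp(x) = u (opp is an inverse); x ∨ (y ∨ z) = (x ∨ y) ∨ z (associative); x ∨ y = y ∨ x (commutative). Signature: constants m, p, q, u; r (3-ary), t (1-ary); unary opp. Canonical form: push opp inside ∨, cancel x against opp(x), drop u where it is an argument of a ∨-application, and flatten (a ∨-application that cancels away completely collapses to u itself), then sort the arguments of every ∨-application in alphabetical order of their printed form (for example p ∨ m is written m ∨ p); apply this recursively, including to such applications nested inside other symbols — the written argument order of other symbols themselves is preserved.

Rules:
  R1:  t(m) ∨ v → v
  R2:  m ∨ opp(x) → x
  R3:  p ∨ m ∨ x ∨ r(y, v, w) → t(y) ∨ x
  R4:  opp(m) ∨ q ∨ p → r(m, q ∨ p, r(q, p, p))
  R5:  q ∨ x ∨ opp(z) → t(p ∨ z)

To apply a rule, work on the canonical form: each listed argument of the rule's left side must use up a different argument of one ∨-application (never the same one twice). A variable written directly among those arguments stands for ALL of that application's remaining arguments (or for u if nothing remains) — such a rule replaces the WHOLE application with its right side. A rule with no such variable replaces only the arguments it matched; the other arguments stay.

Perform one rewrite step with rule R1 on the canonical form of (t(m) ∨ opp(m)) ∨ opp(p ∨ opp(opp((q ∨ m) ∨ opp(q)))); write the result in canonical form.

Answer: opp(m) ∨ opp(m) ∨ opp(p)

Derivation:
Canonical form:  opp(m) ∨ opp(m) ∨ opp(p) ∨ t(m)
Apply R1:  consuming t(m);  v := opp(m) ∨ opp(m) ∨ opp(p)
The variable takes the whole remainder — replace the entire application.
New term:  opp(m) ∨ opp(m) ∨ opp(p)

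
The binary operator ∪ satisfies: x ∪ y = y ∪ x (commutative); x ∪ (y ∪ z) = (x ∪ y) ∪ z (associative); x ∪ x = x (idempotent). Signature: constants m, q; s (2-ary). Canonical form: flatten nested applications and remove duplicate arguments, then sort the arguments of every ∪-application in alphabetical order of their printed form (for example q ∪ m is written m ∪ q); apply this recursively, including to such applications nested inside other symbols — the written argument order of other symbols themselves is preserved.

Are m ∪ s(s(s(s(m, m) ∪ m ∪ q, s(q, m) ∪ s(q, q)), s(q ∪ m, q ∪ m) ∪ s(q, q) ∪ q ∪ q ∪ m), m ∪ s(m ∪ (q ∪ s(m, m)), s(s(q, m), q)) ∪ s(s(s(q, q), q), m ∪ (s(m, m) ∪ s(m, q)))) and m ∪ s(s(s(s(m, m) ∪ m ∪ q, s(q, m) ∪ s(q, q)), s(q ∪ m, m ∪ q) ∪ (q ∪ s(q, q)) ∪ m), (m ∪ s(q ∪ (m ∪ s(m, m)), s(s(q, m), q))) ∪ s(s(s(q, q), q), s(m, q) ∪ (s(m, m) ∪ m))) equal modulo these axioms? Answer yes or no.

Answer: yes — both canonical forms are m ∪ s(s(s(m ∪ q ∪ s(m, m), s(q, m) ∪ s(q, q)), m ∪ q ∪ s(m ∪ q, m ∪ q) ∪ s(q, q)), m ∪ s(m ∪ q ∪ s(m, m), s(s(q, m), q)) ∪ s(s(s(q, q), q), m ∪ s(m, m) ∪ s(m, q)))

Derivation:
Left:  m ∪ s(s(s(s(m, m) ∪ m ∪ q, s(q, m) ∪ s(q, q)), s(q ∪ m, q ∪ m) ∪ s(q, q) ∪ q ∪ q ∪ m), m ∪ s(m ∪ (q ∪ s(m, m)), s(s(q, m), q)) ∪ s(s(s(q, q), q), m ∪ (s(m, m) ∪ s(m, q))))
  Canonicalize subterm:  s(s(s(s(m, m) ∪ m ∪ q, s(q, m) ∪ s(q, q)), s(q ∪ m, q ∪ m) ∪ s(q, q) ∪ q ∪ q ∪ m), m ∪ s(m ∪ (q ∪ s(m, m)), s(s(q, m), q)) ∪ s(s(s(q, q), q), m ∪ (s(m, m) ∪ s(m, q))))  →  s(s(s(m ∪ q ∪ s(m, m), s(q, m) ∪ s(q, q)), m ∪ q ∪ s(m ∪ q, m ∪ q) ∪ s(q, q)), m ∪ s(m ∪ q ∪ s(m, m), s(s(q, m), q)) ∪ s(s(s(q, q), q), m ∪ s(m, m) ∪ s(m, q)))
  Order the arguments:  m ∪ s(s(s(m ∪ q ∪ s(m, m), s(q, m) ∪ s(q, q)), m ∪ q ∪ s(m ∪ q, m ∪ q) ∪ s(q, q)), m ∪ s(m ∪ q ∪ s(m, m), s(s(q, m), q)) ∪ s(s(s(q, q), q), m ∪ s(m, m) ∪ s(m, q)))
Right:  m ∪ s(s(s(s(m, m) ∪ m ∪ q, s(q, m) ∪ s(q, q)), s(q ∪ m, m ∪ q) ∪ (q ∪ s(q, q)) ∪ m), (m ∪ s(q ∪ (m ∪ s(m, m)), s(s(q, m), q))) ∪ s(s(s(q, q), q), s(m, q) ∪ (s(m, m) ∪ m)))
  Canonicalize subterm:  s(s(s(s(m, m) ∪ m ∪ q, s(q, m) ∪ s(q, q)), s(q ∪ m, m ∪ q) ∪ (q ∪ s(q, q)) ∪ m), (m ∪ s(q ∪ (m ∪ s(m, m)), s(s(q, m), q))) ∪ s(s(s(q, q), q), s(m, q) ∪ (s(m, m) ∪ m)))  →  s(s(s(m ∪ q ∪ s(m, m), s(q, m) ∪ s(q, q)), m ∪ q ∪ s(m ∪ q, m ∪ q) ∪ s(q, q)), m ∪ s(m ∪ q ∪ s(m, m), s(s(q, m), q)) ∪ s(s(s(q, q), q), m ∪ s(m, m) ∪ s(m, q)))
  Sort:  m ∪ s(s(s(m ∪ q ∪ s(m, m), s(q, m) ∪ s(q, q)), m ∪ q ∪ s(m ∪ q, m ∪ q) ∪ s(q, q)), m ∪ s(m ∪ q ∪ s(m, m), s(s(q, m), q)) ∪ s(s(s(q, q), q), m ∪ s(m, m) ∪ s(m, q)))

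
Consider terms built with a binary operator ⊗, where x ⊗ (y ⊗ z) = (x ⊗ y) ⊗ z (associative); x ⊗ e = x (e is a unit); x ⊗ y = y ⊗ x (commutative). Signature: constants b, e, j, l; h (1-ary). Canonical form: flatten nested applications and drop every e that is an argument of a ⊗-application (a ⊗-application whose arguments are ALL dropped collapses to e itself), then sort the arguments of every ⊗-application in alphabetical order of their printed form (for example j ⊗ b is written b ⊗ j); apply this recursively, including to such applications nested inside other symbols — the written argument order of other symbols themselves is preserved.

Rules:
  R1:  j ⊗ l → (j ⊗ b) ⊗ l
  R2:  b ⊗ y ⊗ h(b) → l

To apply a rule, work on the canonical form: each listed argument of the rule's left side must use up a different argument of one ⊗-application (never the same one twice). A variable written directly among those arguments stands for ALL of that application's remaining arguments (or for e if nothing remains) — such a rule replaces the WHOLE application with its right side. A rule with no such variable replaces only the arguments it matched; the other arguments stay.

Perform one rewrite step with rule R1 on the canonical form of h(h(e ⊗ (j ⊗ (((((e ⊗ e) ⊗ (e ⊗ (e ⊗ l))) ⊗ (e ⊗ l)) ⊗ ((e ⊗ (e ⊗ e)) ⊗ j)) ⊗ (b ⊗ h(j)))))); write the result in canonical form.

Answer: h(h(b ⊗ b ⊗ h(j) ⊗ j ⊗ j ⊗ l ⊗ l))

Derivation:
Canonical form:  h(h(b ⊗ h(j) ⊗ j ⊗ j ⊗ l ⊗ l))
Match R1:  consume j, l
Result:  h(h(b ⊗ b ⊗ h(j) ⊗ j ⊗ j ⊗ l ⊗ l))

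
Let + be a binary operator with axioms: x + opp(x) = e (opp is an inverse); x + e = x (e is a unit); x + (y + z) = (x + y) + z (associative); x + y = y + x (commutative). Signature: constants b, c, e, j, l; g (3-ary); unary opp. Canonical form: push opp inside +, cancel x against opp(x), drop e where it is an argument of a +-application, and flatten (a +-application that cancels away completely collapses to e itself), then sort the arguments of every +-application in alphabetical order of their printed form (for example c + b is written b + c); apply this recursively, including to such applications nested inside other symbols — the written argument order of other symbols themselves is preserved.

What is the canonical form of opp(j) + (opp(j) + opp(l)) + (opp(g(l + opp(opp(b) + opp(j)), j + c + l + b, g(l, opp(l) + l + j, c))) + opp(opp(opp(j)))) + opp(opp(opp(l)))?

Answer: opp(g(b + j + l, b + c + j + l, g(l, j, c))) + opp(j) + opp(j) + opp(j) + opp(l) + opp(l)

Derivation:
Push opp inside:  distribute opp over + and collapse double opp
Combine occurrences:  opp(j) + opp(j) + opp(j) + opp(l) + opp(l) + opp(g(b + j + l, b + c + j + l, g(l, j, c)))
Order the arguments:  opp(g(b + j + l, b + c + j + l, g(l, j, c))) + opp(j) + opp(j) + opp(j) + opp(l) + opp(l)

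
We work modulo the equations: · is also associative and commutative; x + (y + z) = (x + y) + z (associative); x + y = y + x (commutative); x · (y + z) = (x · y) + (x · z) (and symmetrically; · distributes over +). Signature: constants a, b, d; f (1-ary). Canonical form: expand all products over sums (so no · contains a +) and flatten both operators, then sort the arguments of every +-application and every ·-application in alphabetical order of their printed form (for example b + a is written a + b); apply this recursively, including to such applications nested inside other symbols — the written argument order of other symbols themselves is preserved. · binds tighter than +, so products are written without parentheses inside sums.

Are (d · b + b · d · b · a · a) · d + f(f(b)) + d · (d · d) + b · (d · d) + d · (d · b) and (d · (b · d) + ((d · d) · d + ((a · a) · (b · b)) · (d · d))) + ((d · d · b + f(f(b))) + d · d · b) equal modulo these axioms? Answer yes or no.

Left:  (d · b + b · d · b · a · a) · d + f(f(b)) + d · (d · d) + b · (d · d) + d · (d · b)
  Expand products over sums:  b · d · d + a · a · b · b · d · d + f(f(b)) + d · d · d + b · d · d + b · d · d
  Sort:  a · a · b · b · d · d + b · d · d + b · d · d + b · d · d + d · d · d + f(f(b))
Right:  (d · (b · d) + ((d · d) · d + ((a · a) · (b · b)) · (d · d))) + ((d · d · b + f(f(b))) + d · d · b)
  Flatten:  b · d · d + d · d · d + a · a · b · b · d · d + b · d · d + f(f(b)) + b · d · d
  Sort arguments:  a · a · b · b · d · d + b · d · d + b · d · d + b · d · d + d · d · d + f(f(b))

Answer: yes — both canonical forms are a · a · b · b · d · d + b · d · d + b · d · d + b · d · d + d · d · d + f(f(b))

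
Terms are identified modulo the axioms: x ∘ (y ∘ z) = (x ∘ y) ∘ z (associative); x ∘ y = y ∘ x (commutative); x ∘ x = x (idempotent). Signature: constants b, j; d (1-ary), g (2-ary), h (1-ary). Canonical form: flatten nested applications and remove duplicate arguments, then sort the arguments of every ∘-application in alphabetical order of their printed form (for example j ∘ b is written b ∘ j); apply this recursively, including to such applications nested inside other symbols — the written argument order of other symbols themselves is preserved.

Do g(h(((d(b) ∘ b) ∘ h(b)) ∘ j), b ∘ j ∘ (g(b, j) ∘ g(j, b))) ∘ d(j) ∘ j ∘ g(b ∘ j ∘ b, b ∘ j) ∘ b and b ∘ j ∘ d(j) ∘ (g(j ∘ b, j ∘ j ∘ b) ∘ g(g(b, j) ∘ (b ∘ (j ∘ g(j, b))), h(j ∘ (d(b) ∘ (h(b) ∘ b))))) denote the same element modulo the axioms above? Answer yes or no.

Left:  g(h(((d(b) ∘ b) ∘ h(b)) ∘ j), b ∘ j ∘ (g(b, j) ∘ g(j, b))) ∘ d(j) ∘ j ∘ g(b ∘ j ∘ b, b ∘ j) ∘ b
  Simplify inside:  g(h(((d(b) ∘ b) ∘ h(b)) ∘ j), b ∘ j ∘ (g(b, j) ∘ g(j, b)))  →  g(h(b ∘ d(b) ∘ h(b) ∘ j), b ∘ g(b, j) ∘ g(j, b) ∘ j)
  Inside:  g(b ∘ j ∘ b, b ∘ j)  →  g(b ∘ j, b ∘ j)
  Order the arguments:  b ∘ d(j) ∘ g(b ∘ j, b ∘ j) ∘ g(h(b ∘ d(b) ∘ h(b) ∘ j), b ∘ g(b, j) ∘ g(j, b) ∘ j) ∘ j
Right:  b ∘ j ∘ d(j) ∘ (g(j ∘ b, j ∘ j ∘ b) ∘ g(g(b, j) ∘ (b ∘ (j ∘ g(j, b))), h(j ∘ (d(b) ∘ (h(b) ∘ b)))))
  Flatten:  b ∘ j ∘ d(j) ∘ g(j ∘ b, j ∘ j ∘ b) ∘ g(g(b, j) ∘ (b ∘ (j ∘ g(j, b))), h(j ∘ (d(b) ∘ (h(b) ∘ b))))
  Inside:  g(j ∘ b, j ∘ j ∘ b)  →  g(b ∘ j, b ∘ j)
  Simplify inside:  g(g(b, j) ∘ (b ∘ (j ∘ g(j, b))), h(j ∘ (d(b) ∘ (h(b) ∘ b))))  →  g(b ∘ g(b, j) ∘ g(j, b) ∘ j, h(b ∘ d(b) ∘ h(b) ∘ j))
  Sort:  b ∘ d(j) ∘ g(b ∘ g(b, j) ∘ g(j, b) ∘ j, h(b ∘ d(b) ∘ h(b) ∘ j)) ∘ g(b ∘ j, b ∘ j) ∘ j

Answer: no — b ∘ d(j) ∘ g(b ∘ j, b ∘ j) ∘ g(h(b ∘ d(b) ∘ h(b) ∘ j), b ∘ g(b, j) ∘ g(j, b) ∘ j) ∘ j vs b ∘ d(j) ∘ g(b ∘ g(b, j) ∘ g(j, b) ∘ j, h(b ∘ d(b) ∘ h(b) ∘ j)) ∘ g(b ∘ j, b ∘ j) ∘ j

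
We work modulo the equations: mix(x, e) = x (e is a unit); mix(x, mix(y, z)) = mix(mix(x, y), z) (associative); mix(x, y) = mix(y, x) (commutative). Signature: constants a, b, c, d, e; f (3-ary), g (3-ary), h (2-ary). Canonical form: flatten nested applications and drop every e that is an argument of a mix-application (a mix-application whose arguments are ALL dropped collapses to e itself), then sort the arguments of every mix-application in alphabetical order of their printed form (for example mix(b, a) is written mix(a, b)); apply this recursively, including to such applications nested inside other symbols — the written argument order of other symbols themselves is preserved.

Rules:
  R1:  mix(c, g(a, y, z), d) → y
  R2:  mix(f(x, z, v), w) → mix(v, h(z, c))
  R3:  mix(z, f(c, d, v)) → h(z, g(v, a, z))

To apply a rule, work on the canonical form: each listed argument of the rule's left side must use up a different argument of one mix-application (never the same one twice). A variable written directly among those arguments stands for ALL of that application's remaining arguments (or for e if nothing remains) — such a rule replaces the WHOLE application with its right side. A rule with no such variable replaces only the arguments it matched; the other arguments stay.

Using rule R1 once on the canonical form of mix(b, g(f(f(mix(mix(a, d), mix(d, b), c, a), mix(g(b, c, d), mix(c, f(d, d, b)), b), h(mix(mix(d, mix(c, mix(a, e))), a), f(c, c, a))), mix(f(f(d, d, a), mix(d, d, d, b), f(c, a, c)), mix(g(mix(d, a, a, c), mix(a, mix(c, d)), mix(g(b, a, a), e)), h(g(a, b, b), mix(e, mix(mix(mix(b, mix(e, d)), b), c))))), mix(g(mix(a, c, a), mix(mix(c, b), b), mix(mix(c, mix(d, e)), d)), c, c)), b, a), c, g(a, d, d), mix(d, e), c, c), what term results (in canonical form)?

Canonical form:  mix(b, c, c, c, d, g(a, d, d), g(f(f(mix(a, a, b, c, d, d), mix(b, c, f(d, d, b), g(b, c, d)), h(mix(a, a, c, d), f(c, c, a))), mix(f(f(d, d, a), mix(b, d, d, d), f(c, a, c)), g(mix(a, a, c, d), mix(a, c, d), g(b, a, a)), h(g(a, b, b), mix(b, b, c, d))), mix(c, c, g(mix(a, a, c), mix(b, b, c), mix(c, d, d)))), b, a))
R1 matches:  uses c, d, g(a, d, d);  y := d, z := d
Result:  mix(b, c, c, d, g(f(f(mix(a, a, b, c, d, d), mix(b, c, f(d, d, b), g(b, c, d)), h(mix(a, a, c, d), f(c, c, a))), mix(f(f(d, d, a), mix(b, d, d, d), f(c, a, c)), g(mix(a, a, c, d), mix(a, c, d), g(b, a, a)), h(g(a, b, b), mix(b, b, c, d))), mix(c, c, g(mix(a, a, c), mix(b, b, c), mix(c, d, d)))), b, a))

Answer: mix(b, c, c, d, g(f(f(mix(a, a, b, c, d, d), mix(b, c, f(d, d, b), g(b, c, d)), h(mix(a, a, c, d), f(c, c, a))), mix(f(f(d, d, a), mix(b, d, d, d), f(c, a, c)), g(mix(a, a, c, d), mix(a, c, d), g(b, a, a)), h(g(a, b, b), mix(b, b, c, d))), mix(c, c, g(mix(a, a, c), mix(b, b, c), mix(c, d, d)))), b, a))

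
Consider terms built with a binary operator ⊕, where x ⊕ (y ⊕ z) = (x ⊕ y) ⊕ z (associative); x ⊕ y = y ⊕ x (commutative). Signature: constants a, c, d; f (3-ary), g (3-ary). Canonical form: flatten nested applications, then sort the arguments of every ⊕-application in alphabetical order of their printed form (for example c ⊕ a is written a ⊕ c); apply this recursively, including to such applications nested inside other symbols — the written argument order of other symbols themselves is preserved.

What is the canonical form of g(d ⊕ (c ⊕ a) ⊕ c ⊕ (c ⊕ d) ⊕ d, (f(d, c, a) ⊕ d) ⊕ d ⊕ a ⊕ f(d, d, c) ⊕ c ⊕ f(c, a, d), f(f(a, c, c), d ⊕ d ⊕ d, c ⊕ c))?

Answer: g(a ⊕ c ⊕ c ⊕ c ⊕ d ⊕ d ⊕ d, a ⊕ c ⊕ d ⊕ d ⊕ f(c, a, d) ⊕ f(d, c, a) ⊕ f(d, d, c), f(f(a, c, c), d ⊕ d ⊕ d, c ⊕ c))

Derivation:
Descend into:  (f(d, c, a) ⊕ d) ⊕ d ⊕ a ⊕ f(d, d, c) ⊕ c ⊕ f(c, a, d)
Un-nest:  f(d, c, a) ⊕ d ⊕ d ⊕ a ⊕ f(d, d, c) ⊕ c ⊕ f(c, a, d)
Order the arguments:  a ⊕ c ⊕ d ⊕ d ⊕ f(c, a, d) ⊕ f(d, c, a) ⊕ f(d, d, c)
Put back:  g(a ⊕ c ⊕ c ⊕ c ⊕ d ⊕ d ⊕ d, a ⊕ c ⊕ d ⊕ d ⊕ f(c, a, d) ⊕ f(d, c, a) ⊕ f(d, d, c), f(f(a, c, c), d ⊕ d ⊕ d, c ⊕ c))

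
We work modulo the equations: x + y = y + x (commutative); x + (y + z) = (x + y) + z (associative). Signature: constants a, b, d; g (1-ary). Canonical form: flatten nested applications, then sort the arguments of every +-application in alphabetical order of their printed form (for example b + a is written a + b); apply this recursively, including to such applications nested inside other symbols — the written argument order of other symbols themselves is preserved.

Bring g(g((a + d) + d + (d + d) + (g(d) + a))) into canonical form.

Answer: g(g(a + a + d + d + d + d + g(d)))

Derivation:
Work inside:  (a + d) + d + (d + d) + (g(d) + a)
Merge nested applications:  a + d + d + d + d + g(d) + a
Sort:  a + a + d + d + d + d + g(d)
Reassemble:  g(g(a + a + d + d + d + d + g(d)))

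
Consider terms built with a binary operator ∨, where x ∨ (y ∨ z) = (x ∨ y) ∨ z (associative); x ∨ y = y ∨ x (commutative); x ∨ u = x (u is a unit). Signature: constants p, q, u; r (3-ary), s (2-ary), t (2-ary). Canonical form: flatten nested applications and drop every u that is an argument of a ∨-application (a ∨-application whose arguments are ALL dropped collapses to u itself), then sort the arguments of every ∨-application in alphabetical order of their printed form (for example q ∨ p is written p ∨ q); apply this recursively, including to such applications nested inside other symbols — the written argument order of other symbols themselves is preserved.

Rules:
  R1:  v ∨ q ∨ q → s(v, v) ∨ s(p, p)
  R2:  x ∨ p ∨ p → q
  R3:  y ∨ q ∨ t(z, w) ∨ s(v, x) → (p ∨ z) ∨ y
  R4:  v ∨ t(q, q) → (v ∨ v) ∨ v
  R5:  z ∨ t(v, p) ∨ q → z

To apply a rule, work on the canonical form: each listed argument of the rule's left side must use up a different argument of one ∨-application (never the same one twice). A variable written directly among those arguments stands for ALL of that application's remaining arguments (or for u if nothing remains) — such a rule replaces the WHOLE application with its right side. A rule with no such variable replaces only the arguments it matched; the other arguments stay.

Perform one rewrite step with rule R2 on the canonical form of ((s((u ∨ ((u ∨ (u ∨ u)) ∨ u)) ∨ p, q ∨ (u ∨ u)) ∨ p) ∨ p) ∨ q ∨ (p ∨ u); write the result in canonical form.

Answer: q

Derivation:
Canonical form:  p ∨ p ∨ p ∨ q ∨ s(p, q)
R2 matches:  uses p, p;  x := p ∨ q ∨ s(p, q)
Every leftover argument binds to the variable; the entire application is replaced.
Result:  q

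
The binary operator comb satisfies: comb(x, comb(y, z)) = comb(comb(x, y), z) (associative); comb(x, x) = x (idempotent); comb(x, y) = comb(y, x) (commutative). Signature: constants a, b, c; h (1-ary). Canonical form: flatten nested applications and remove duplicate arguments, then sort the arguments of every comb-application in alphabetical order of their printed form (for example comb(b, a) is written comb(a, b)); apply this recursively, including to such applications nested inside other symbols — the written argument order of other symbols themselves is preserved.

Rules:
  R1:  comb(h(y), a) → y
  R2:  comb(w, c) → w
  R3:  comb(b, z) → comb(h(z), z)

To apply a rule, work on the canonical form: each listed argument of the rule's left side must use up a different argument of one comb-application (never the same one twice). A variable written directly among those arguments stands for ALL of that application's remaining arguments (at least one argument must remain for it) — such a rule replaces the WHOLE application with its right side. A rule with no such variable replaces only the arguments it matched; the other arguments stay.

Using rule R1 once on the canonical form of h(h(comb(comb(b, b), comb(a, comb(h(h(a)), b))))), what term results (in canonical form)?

Canonical form:  h(h(comb(a, b, h(h(a)))))
R1 matches:  uses a, h(h(a));  y := h(a)
Result:  h(h(comb(b, h(a))))

Answer: h(h(comb(b, h(a))))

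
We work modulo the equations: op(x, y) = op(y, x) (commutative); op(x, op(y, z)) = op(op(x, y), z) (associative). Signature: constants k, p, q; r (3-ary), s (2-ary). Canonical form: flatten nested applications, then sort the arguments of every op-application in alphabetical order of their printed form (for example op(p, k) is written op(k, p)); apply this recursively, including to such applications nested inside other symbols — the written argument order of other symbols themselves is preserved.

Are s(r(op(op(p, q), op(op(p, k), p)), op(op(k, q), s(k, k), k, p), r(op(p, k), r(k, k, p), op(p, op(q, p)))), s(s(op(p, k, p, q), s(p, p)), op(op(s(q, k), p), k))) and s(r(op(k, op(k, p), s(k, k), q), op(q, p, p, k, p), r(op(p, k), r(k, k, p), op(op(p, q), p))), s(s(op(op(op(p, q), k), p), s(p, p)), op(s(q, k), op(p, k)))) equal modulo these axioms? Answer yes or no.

Left:  s(r(op(op(p, q), op(op(p, k), p)), op(op(k, q), s(k, k), k, p), r(op(p, k), r(k, k, p), op(p, op(q, p)))), s(s(op(p, k, p, q), s(p, p)), op(op(s(q, k), p), k)))
  Descend into:  op(op(k, q), s(k, k), k, p)
  Merge nested applications:  op(k, q, s(k, k), k, p)
  Order the arguments:  op(k, k, p, q, s(k, k))
  Put back:  s(r(op(k, p, p, p, q), op(k, k, p, q, s(k, k)), r(op(k, p), r(k, k, p), op(p, p, q))), s(s(op(k, p, p, q), s(p, p)), op(k, p, s(q, k))))
Right:  s(r(op(k, op(k, p), s(k, k), q), op(q, p, p, k, p), r(op(p, k), r(k, k, p), op(op(p, q), p))), s(s(op(op(op(p, q), k), p), s(p, p)), op(s(q, k), op(p, k))))
  Focus inside:  op(k, op(k, p), s(k, k), q)
  Merge nested applications:  op(k, k, p, s(k, k), q)
  Sort arguments:  op(k, k, p, q, s(k, k))
  Rebuild:  s(r(op(k, k, p, q, s(k, k)), op(k, p, p, p, q), r(op(k, p), r(k, k, p), op(p, p, q))), s(s(op(k, p, p, q), s(p, p)), op(k, p, s(q, k))))

Answer: no — s(r(op(k, p, p, p, q), op(k, k, p, q, s(k, k)), r(op(k, p), r(k, k, p), op(p, p, q))), s(s(op(k, p, p, q), s(p, p)), op(k, p, s(q, k)))) vs s(r(op(k, k, p, q, s(k, k)), op(k, p, p, p, q), r(op(k, p), r(k, k, p), op(p, p, q))), s(s(op(k, p, p, q), s(p, p)), op(k, p, s(q, k))))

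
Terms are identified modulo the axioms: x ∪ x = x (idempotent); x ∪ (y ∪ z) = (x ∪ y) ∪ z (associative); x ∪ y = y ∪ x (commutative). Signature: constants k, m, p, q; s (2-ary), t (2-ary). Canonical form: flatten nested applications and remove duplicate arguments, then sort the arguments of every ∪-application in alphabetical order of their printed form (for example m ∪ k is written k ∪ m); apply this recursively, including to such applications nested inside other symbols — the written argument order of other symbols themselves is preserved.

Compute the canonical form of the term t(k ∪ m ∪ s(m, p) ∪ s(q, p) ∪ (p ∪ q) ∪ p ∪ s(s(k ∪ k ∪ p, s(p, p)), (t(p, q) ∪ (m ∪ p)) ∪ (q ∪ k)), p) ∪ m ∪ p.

Answer: m ∪ p ∪ t(k ∪ m ∪ p ∪ q ∪ s(m, p) ∪ s(q, p) ∪ s(s(k ∪ p, s(p, p)), k ∪ m ∪ p ∪ q ∪ t(p, q)), p)

Derivation:
Simplify inside:  t(k ∪ m ∪ s(m, p) ∪ s(q, p) ∪ (p ∪ q) ∪ p ∪ s(s(k ∪ k ∪ p, s(p, p)), (t(p, q) ∪ (m ∪ p)) ∪ (q ∪ k)), p)  →  t(k ∪ m ∪ p ∪ q ∪ s(m, p) ∪ s(q, p) ∪ s(s(k ∪ p, s(p, p)), k ∪ m ∪ p ∪ q ∪ t(p, q)), p)
Order the arguments:  m ∪ p ∪ t(k ∪ m ∪ p ∪ q ∪ s(m, p) ∪ s(q, p) ∪ s(s(k ∪ p, s(p, p)), k ∪ m ∪ p ∪ q ∪ t(p, q)), p)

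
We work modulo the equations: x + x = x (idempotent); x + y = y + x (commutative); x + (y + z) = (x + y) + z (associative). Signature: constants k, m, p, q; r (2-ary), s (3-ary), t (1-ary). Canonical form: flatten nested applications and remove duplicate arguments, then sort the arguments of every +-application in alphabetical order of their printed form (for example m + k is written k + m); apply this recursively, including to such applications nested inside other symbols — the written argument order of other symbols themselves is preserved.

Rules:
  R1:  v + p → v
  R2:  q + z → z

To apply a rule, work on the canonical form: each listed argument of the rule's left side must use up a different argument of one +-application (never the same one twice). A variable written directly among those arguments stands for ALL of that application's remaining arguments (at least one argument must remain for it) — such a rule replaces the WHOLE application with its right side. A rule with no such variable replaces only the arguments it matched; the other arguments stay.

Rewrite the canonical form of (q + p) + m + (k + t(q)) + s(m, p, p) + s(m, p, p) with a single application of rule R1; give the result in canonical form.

Canonical form:  k + m + p + q + s(m, p, p) + t(q)
Apply R1:  consuming p;  v := k + m + q + s(m, p, p) + t(q)
The variable takes the whole remainder — replace the entire application.
Giving:  k + m + q + s(m, p, p) + t(q)

Answer: k + m + q + s(m, p, p) + t(q)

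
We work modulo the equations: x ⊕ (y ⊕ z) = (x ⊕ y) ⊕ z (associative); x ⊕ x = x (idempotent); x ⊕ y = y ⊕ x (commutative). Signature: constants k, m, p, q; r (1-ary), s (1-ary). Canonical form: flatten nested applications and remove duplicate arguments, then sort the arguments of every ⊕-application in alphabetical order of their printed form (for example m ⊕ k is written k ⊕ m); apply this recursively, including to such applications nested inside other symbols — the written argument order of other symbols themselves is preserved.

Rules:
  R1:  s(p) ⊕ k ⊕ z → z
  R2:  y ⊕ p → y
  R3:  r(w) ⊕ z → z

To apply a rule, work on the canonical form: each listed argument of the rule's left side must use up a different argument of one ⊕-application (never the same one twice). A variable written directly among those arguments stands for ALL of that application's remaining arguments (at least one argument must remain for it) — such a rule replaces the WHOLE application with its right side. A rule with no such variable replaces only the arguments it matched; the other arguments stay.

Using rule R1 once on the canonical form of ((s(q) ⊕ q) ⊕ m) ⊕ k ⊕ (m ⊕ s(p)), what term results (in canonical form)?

Canonical form:  k ⊕ m ⊕ q ⊕ s(p) ⊕ s(q)
Match R1:  consume k, s(p);  z := m ⊕ q ⊕ s(q)
The variable takes the whole remainder — replace the entire application.
Result:  m ⊕ q ⊕ s(q)

Answer: m ⊕ q ⊕ s(q)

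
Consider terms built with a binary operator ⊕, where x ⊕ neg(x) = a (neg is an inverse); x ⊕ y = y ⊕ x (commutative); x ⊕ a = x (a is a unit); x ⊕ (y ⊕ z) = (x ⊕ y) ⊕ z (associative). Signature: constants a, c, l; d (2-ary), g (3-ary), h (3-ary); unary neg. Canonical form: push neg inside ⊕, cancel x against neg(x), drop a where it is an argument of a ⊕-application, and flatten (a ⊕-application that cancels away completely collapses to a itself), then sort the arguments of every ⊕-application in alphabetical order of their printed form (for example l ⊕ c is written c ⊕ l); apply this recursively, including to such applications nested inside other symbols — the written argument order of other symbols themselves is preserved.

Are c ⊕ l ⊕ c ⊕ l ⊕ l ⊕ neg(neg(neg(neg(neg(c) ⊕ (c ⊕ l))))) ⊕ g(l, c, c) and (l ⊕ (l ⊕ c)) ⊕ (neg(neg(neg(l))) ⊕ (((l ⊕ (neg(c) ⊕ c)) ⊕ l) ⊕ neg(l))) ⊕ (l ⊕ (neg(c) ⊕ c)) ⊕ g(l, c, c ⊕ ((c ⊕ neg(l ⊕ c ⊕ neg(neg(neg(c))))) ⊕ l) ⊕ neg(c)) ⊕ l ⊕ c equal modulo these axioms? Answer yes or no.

Answer: yes — both canonical forms are c ⊕ c ⊕ g(l, c, c) ⊕ l ⊕ l ⊕ l ⊕ l

Derivation:
Left:  c ⊕ l ⊕ c ⊕ l ⊕ l ⊕ neg(neg(neg(neg(neg(c) ⊕ (c ⊕ l))))) ⊕ g(l, c, c)
  Push neg inside:  distribute neg over ⊕ and collapse double neg
  Combine occurrences:  c ⊕ c ⊕ l ⊕ l ⊕ l ⊕ l ⊕ g(l, c, c)
  Sort:  c ⊕ c ⊕ g(l, c, c) ⊕ l ⊕ l ⊕ l ⊕ l
Right:  (l ⊕ (l ⊕ c)) ⊕ (neg(neg(neg(l))) ⊕ (((l ⊕ (neg(c) ⊕ c)) ⊕ l) ⊕ neg(l))) ⊕ (l ⊕ (neg(c) ⊕ c)) ⊕ g(l, c, c ⊕ ((c ⊕ neg(l ⊕ c ⊕ neg(neg(neg(c))))) ⊕ l) ⊕ neg(c)) ⊕ l ⊕ c
  Push neg inside:  distribute neg over ⊕ and collapse double neg
  Collect:  l ⊕ l ⊕ l ⊕ l ⊕ c ⊕ c ⊕ g(l, c, c)
  Sort:  c ⊕ c ⊕ g(l, c, c) ⊕ l ⊕ l ⊕ l ⊕ l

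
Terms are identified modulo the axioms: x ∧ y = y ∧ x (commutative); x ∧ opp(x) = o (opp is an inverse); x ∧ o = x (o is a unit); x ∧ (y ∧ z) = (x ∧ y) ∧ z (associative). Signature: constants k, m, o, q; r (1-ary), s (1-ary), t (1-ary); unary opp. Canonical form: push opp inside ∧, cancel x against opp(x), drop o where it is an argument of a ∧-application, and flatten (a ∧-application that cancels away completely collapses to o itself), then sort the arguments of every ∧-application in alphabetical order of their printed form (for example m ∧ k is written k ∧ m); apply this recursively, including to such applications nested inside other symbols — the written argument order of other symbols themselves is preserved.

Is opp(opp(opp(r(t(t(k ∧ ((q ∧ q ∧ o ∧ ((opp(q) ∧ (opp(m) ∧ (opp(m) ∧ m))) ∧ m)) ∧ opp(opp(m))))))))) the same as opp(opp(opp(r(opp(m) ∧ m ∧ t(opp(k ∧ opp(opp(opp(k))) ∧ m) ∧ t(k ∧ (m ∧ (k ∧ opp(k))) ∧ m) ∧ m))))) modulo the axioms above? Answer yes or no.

Left:  opp(opp(opp(r(t(t(k ∧ ((q ∧ q ∧ o ∧ ((opp(q) ∧ (opp(m) ∧ (opp(m) ∧ m))) ∧ m)) ∧ opp(opp(m)))))))))
  Push opp inside:  distribute opp over ∧ and collapse double opp
  Collect terms:  opp(r(t(t(k ∧ m ∧ q))))
Right:  opp(opp(opp(r(opp(m) ∧ m ∧ t(opp(k ∧ opp(opp(opp(k))) ∧ m) ∧ t(k ∧ (m ∧ (k ∧ opp(k))) ∧ m) ∧ m)))))
  Push opp inside:  distribute opp over ∧ and collapse double opp
  Collect:  opp(r(t(t(k ∧ m ∧ m))))

Answer: no — opp(r(t(t(k ∧ m ∧ q)))) vs opp(r(t(t(k ∧ m ∧ m))))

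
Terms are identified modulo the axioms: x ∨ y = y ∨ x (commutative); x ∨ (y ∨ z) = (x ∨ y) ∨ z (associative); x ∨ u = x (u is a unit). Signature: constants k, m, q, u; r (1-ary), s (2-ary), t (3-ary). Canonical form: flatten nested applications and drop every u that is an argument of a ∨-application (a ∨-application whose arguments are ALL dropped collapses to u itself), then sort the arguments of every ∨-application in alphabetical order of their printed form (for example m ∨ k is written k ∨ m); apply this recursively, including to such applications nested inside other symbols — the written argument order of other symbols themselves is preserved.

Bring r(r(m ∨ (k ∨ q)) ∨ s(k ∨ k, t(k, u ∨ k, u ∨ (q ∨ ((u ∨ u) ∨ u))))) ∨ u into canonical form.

Canonicalize subterm:  r(r(m ∨ (k ∨ q)) ∨ s(k ∨ k, t(k, u ∨ k, u ∨ (q ∨ ((u ∨ u) ∨ u)))))  →  r(r(k ∨ m ∨ q) ∨ s(k ∨ k, t(k, k, q)))
Drop the unit:  drop u
Sort arguments:  r(r(k ∨ m ∨ q) ∨ s(k ∨ k, t(k, k, q)))

Answer: r(r(k ∨ m ∨ q) ∨ s(k ∨ k, t(k, k, q)))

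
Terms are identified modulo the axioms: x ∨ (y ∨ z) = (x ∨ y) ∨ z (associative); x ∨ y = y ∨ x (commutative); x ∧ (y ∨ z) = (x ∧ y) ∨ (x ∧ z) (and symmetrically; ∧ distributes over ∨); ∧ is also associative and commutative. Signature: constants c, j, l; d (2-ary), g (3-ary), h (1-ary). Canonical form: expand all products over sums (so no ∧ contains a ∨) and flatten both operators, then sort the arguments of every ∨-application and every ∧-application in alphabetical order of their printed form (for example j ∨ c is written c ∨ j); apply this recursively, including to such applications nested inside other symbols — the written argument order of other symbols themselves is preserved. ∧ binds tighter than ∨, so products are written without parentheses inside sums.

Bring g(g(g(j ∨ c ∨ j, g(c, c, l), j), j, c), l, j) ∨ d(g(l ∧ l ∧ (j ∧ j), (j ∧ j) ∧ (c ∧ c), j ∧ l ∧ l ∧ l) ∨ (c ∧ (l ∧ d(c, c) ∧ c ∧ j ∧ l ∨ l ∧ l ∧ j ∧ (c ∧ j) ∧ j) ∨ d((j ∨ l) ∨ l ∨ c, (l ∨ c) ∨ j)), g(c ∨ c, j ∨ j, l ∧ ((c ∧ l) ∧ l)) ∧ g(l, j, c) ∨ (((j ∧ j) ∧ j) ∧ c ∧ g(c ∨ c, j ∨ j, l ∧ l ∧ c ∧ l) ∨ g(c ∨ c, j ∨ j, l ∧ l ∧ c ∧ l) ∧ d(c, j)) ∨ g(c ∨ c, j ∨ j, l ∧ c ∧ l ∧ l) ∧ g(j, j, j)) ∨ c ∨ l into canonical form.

Answer: c ∨ d(c ∧ c ∧ d(c, c) ∧ j ∧ l ∧ l ∨ c ∧ c ∧ j ∧ j ∧ j ∧ l ∧ l ∨ d(c ∨ j ∨ l ∨ l, c ∨ j ∨ l) ∨ g(j ∧ j ∧ l ∧ l, c ∧ c ∧ j ∧ j, j ∧ l ∧ l ∧ l), c ∧ g(c ∨ c, j ∨ j, c ∧ l ∧ l ∧ l) ∧ j ∧ j ∧ j ∨ d(c, j) ∧ g(c ∨ c, j ∨ j, c ∧ l ∧ l ∧ l) ∨ g(c ∨ c, j ∨ j, c ∧ l ∧ l ∧ l) ∧ g(j, j, j) ∨ g(c ∨ c, j ∨ j, c ∧ l ∧ l ∧ l) ∧ g(l, j, c)) ∨ g(g(g(c ∨ j ∨ j, g(c, c, l), j), j, c), l, j) ∨ l

Derivation:
Distribute:  g(g(g(c ∨ j ∨ j, g(c, c, l), j), j, c), l, j) ∨ d(c ∧ c ∧ d(c, c) ∧ j ∧ l ∧ l ∨ c ∧ c ∧ j ∧ j ∧ j ∧ l ∧ l ∨ d(c ∨ j ∨ l ∨ l, c ∨ j ∨ l) ∨ g(j ∧ j ∧ l ∧ l, c ∧ c ∧ j ∧ j, j ∧ l ∧ l ∧ l), c ∧ g(c ∨ c, j ∨ j, c ∧ l ∧ l ∧ l) ∧ j ∧ j ∧ j ∨ d(c, j) ∧ g(c ∨ c, j ∨ j, c ∧ l ∧ l ∧ l) ∨ g(c ∨ c, j ∨ j, c ∧ l ∧ l ∧ l) ∧ g(j, j, j) ∨ g(c ∨ c, j ∨ j, c ∧ l ∧ l ∧ l) ∧ g(l, j, c)) ∨ c ∨ l
Sort:  c ∨ d(c ∧ c ∧ d(c, c) ∧ j ∧ l ∧ l ∨ c ∧ c ∧ j ∧ j ∧ j ∧ l ∧ l ∨ d(c ∨ j ∨ l ∨ l, c ∨ j ∨ l) ∨ g(j ∧ j ∧ l ∧ l, c ∧ c ∧ j ∧ j, j ∧ l ∧ l ∧ l), c ∧ g(c ∨ c, j ∨ j, c ∧ l ∧ l ∧ l) ∧ j ∧ j ∧ j ∨ d(c, j) ∧ g(c ∨ c, j ∨ j, c ∧ l ∧ l ∧ l) ∨ g(c ∨ c, j ∨ j, c ∧ l ∧ l ∧ l) ∧ g(j, j, j) ∨ g(c ∨ c, j ∨ j, c ∧ l ∧ l ∧ l) ∧ g(l, j, c)) ∨ g(g(g(c ∨ j ∨ j, g(c, c, l), j), j, c), l, j) ∨ l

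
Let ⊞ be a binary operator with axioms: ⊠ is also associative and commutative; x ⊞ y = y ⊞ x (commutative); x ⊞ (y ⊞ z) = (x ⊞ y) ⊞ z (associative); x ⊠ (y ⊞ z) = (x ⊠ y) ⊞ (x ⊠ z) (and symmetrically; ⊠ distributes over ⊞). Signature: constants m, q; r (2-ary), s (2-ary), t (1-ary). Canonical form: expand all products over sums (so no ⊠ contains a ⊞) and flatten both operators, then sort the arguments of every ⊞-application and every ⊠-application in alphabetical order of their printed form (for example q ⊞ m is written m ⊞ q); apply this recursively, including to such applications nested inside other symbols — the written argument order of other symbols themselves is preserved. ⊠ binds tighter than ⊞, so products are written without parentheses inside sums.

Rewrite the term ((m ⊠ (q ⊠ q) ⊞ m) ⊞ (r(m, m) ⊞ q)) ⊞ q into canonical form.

Answer: m ⊞ m ⊠ q ⊠ q ⊞ q ⊞ q ⊞ r(m, m)

Derivation:
Merge nested applications:  m ⊠ q ⊠ q ⊞ m ⊞ r(m, m) ⊞ q ⊞ q
Order the arguments:  m ⊞ m ⊠ q ⊠ q ⊞ q ⊞ q ⊞ r(m, m)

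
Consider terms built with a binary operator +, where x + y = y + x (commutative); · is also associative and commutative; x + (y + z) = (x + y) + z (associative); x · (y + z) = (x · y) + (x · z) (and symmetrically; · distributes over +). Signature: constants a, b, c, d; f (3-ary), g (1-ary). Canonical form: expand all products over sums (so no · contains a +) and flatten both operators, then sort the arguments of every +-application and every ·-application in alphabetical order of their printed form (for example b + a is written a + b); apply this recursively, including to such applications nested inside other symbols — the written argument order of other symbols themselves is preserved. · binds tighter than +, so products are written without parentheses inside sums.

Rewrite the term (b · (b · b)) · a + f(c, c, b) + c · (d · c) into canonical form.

Flatten:  a · b · b · b + f(c, c, b) + c · c · d
Sort:  a · b · b · b + c · c · d + f(c, c, b)

Answer: a · b · b · b + c · c · d + f(c, c, b)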